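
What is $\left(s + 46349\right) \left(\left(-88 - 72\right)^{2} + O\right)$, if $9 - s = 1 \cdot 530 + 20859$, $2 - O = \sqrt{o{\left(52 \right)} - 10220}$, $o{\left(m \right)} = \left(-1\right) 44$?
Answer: $639256338 - 49938 i \sqrt{2566} \approx 6.3926 \cdot 10^{8} - 2.5296 \cdot 10^{6} i$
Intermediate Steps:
$o{\left(m \right)} = -44$
$O = 2 - 2 i \sqrt{2566}$ ($O = 2 - \sqrt{-44 - 10220} = 2 - \sqrt{-10264} = 2 - 2 i \sqrt{2566} \approx 2.0 - 101.31 i$)
$s = -21380$ ($s = 9 - \left(1 \cdot 530 + 20859\right) = 9 - \left(530 + 20859\right) = 9 - 21389 = -21380$)
$\left(s + 46349\right) \left(\left(-88 - 72\right)^{2} + O\right) = \left(-21380 + 46349\right) \left(\left(-88 - 72\right)^{2} + \left(2 - 2 i \sqrt{2566}\right)\right) = 24969 \left(\left(-160\right)^{2} + \left(2 - 2 i \sqrt{2566}\right)\right) = 24969 \left(25600 + \left(2 - 2 i \sqrt{2566}\right)\right) = 24969 \left(25602 - 2 i \sqrt{2566}\right) = 639256338 - 49938 i \sqrt{2566}$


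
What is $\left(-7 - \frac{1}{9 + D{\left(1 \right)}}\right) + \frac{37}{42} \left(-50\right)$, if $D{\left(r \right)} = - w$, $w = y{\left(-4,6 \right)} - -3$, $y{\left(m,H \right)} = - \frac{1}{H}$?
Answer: $- \frac{39790}{777} \approx -51.21$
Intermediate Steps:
$w = \frac{17}{6}$ ($w = - \frac{1}{6} - -3 = \left(-1\right) \frac{1}{6} + 3 = - \frac{1}{6} + 3 = \frac{17}{6} \approx 2.8333$)
$D{\left(r \right)} = - \frac{17}{6}$ ($D{\left(r \right)} = \left(-1\right) \frac{17}{6} = - \frac{17}{6}$)
$\left(-7 - \frac{1}{9 + D{\left(1 \right)}}\right) + \frac{37}{42} \left(-50\right) = \left(-7 - \frac{1}{9 - \frac{17}{6}}\right) + \frac{37}{42} \left(-50\right) = \left(-7 - \frac{1}{\frac{37}{6}}\right) + 37 \cdot \frac{1}{42} \left(-50\right) = \left(-7 - \frac{6}{37}\right) + \frac{37}{42} \left(-50\right) = \left(-7 - \frac{6}{37}\right) - \frac{925}{21} = - \frac{265}{37} - \frac{925}{21} = - \frac{39790}{777}$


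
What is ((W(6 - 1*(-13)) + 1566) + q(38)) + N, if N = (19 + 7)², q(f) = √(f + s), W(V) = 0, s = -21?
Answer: 2242 + √17 ≈ 2246.1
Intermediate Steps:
q(f) = √(-21 + f) (q(f) = √(f - 21) = √(-21 + f))
N = 676 (N = 26² = 676)
((W(6 - 1*(-13)) + 1566) + q(38)) + N = ((0 + 1566) + √(-21 + 38)) + 676 = (1566 + √17) + 676 = 2242 + √17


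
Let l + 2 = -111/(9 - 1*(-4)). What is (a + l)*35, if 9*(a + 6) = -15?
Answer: -24850/39 ≈ -637.18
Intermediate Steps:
a = -23/3 (a = -6 + (⅑)*(-15) = -6 - 5/3 = -23/3 ≈ -7.6667)
l = -137/13 (l = -2 - 111/(9 - 1*(-4)) = -2 - 111/(9 + 4) = -2 - 111/13 = -137/13 ≈ -10.538)
(a + l)*35 = (-23/3 - 137/13)*35 = -710/39*35 = -24850/39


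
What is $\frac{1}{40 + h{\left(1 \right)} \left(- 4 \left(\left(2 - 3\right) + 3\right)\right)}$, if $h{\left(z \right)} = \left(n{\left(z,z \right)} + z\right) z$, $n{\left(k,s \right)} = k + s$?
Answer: $\frac{1}{16} \approx 0.0625$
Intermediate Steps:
$h{\left(z \right)} = 3 z^{2}$ ($h{\left(z \right)} = \left(\left(z + z\right) + z\right) z = \left(2 z + z\right) z = 3 z z = 3 z^{2}$)
$\frac{1}{40 + h{\left(1 \right)} \left(- 4 \left(\left(2 - 3\right) + 3\right)\right)} = \frac{1}{40 + 3 \cdot 1^{2} \left(- 4 \left(\left(2 - 3\right) + 3\right)\right)} = \frac{1}{40 + 3 \cdot 1 \left(- 4 \left(\left(2 - 3\right) + 3\right)\right)} = \frac{1}{40 + 3 \left(- 4 \left(-1 + 3\right)\right)} = \frac{1}{40 + 3 \left(\left(-4\right) 2\right)} = \frac{1}{40 + 3 \left(-8\right)} = \frac{1}{40 - 24} = \frac{1}{16}$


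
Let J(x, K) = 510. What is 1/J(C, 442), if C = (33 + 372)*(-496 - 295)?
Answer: 1/510 ≈ 0.0019608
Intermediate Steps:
C = -320355 (C = 405*(-791) = -320355)
1/J(C, 442) = 1/510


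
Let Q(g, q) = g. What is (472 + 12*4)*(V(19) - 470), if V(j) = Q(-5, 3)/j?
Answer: -4646200/19 ≈ -2.4454e+5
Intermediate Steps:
V(j) = -5/j
(472 + 12*4)*(V(19) - 470) = (472 + 12*4)*(-5/19 - 470) = (472 + 48)*(-5*1/19 - 470) = 520*(-5/19 - 470) = 520*(-8935/19) = -4646200/19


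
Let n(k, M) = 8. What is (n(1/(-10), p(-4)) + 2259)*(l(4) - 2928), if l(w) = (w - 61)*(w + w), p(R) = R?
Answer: -7671528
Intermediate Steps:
l(w) = 2*w*(-61 + w) (l(w) = (-61 + w)*(2*w) = 2*w*(-61 + w))
(n(1/(-10), p(-4)) + 2259)*(l(4) - 2928) = (8 + 2259)*(2*4*(-61 + 4) - 2928) = 2267*(2*4*(-57) - 2928) = 2267*(-456 - 2928) = 2267*(-3384) = -7671528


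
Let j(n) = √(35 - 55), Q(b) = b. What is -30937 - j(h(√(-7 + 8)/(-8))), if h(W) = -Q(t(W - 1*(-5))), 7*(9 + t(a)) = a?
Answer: -30937 - 2*I*√5 ≈ -30937.0 - 4.4721*I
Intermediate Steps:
t(a) = -9 + a/7
h(W) = 58/7 - W/7 (h(W) = -(-9 + (W - 1*(-5))/7) = -(-9 + (W + 5)/7) = -(-9 + (5 + W)/7) = -(-9 + (5/7 + W/7)) = -(-58/7 + W/7) = 58/7 - W/7)
j(n) = 2*I*√5 (j(n) = √(-20) = 2*I*√5)
-30937 - j(h(√(-7 + 8)/(-8))) = -30937 - 2*I*√5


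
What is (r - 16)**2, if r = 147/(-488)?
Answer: 63282025/238144 ≈ 265.73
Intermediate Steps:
r = -147/488 (r = 147*(-1/488) = -147/488 ≈ -0.30123)
(r - 16)**2 = (-147/488 - 16)**2 = (-7955/488)**2 = 63282025/238144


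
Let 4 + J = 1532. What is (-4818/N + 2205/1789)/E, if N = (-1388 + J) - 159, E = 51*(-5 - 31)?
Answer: -2887099/20802492 ≈ -0.13879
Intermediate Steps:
J = 1528 (J = -4 + 1532 = 1528)
E = -1836 (E = 51*(-36) = -1836)
N = -19 (N = (-1388 + 1528) - 159 = 140 - 159 = -19)
(-4818/N + 2205/1789)/E = (-4818/(-19) + 2205/1789)/(-1836) = (-4818*(-1/19) + 2205*(1/1789))*(-1/1836) = (4818/19 + 2205/1789)*(-1/1836) = (8661297/33991)*(-1/1836) = -2887099/20802492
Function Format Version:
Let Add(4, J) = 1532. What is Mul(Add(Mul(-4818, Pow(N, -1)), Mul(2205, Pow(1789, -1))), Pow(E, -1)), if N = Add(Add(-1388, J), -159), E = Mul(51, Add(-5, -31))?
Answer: Rational(-2887099, 20802492) ≈ -0.13879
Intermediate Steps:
J = 1528 (J = Add(-4, 1532) = 1528)
E = -1836 (E = Mul(51, -36) = -1836)
N = -19 (N = Add(Add(-1388, 1528), -159) = Add(140, -159) = -19)
Mul(Add(Mul(-4818, Pow(N, -1)), Mul(2205, Pow(1789, -1))), Pow(E, -1)) = Mul(Add(Mul(-4818, Pow(-19, -1)), Mul(2205, Pow(1789, -1))), Pow(-1836, -1)) = Mul(Add(Mul(-4818, Rational(-1, 19)), Mul(2205, Rational(1, 1789))), Rational(-1, 1836)) = Mul(Add(Rational(4818, 19), Rational(2205, 1789)), Rational(-1, 1836)) = Mul(Rational(8661297, 33991), Rational(-1, 1836)) = Rational(-2887099, 20802492)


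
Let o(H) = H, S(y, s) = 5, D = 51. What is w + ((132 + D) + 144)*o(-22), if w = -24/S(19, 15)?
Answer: -35994/5 ≈ -7198.8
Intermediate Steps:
w = -24/5 ≈ -4.8000
w + ((132 + D) + 144)*o(-22) = -24/5 + ((132 + 51) + 144)*(-22) = -24/5 + (183 + 144)*(-22) = -24/5 + 327*(-22) = -24/5 - 7194 = -35994/5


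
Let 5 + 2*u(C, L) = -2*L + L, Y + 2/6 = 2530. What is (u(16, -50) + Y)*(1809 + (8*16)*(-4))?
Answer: 19860961/6 ≈ 3.3102e+6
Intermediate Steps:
Y = 7589/3 (Y = -1/3 + 2530 = 7589/3 ≈ 2529.7)
u(C, L) = -5/2 - L/2 (u(C, L) = -5/2 + (-2*L + L)/2 = -5/2 + (-L)/2 = -5/2 - L/2)
(u(16, -50) + Y)*(1809 + (8*16)*(-4)) = ((-5/2 - 1/2*(-50)) + 7589/3)*(1809 + (8*16)*(-4)) = ((-5/2 + 25) + 7589/3)*(1809 + 128*(-4)) = (45/2 + 7589/3)*(1809 - 512) = (15313/6)*1297 = 19860961/6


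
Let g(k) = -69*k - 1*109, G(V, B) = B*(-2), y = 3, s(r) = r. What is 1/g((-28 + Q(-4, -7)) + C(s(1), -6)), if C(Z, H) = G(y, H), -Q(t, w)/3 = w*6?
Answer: -1/7699 ≈ -0.00012989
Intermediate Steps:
Q(t, w) = -18*w (Q(t, w) = -3*w*6 = -18*w)
G(V, B) = -2*B
C(Z, H) = -2*H
g(k) = -109 - 69*k (g(k) = -69*k - 109 = -109 - 69*k)
1/g((-28 + Q(-4, -7)) + C(s(1), -6)) = 1/(-109 - 69*((-28 - 18*(-7)) - 2*(-6))) = 1/(-109 - 69*((-28 + 126) + 12)) = 1/(-109 - 69*(98 + 12)) = 1/(-109 - 69*110) = 1/(-109 - 7590) = 1/(-7699) = -1/7699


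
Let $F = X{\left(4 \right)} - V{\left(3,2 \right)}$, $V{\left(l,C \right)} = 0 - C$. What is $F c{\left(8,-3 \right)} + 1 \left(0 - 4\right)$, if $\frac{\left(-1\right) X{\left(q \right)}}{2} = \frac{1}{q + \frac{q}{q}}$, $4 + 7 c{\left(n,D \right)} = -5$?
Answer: $- \frac{212}{35} \approx -6.0571$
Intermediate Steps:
$c{\left(n,D \right)} = - \frac{9}{7}$ ($c{\left(n,D \right)} = - \frac{4}{7} + \frac{1}{7} \left(-5\right) = - \frac{4}{7} - \frac{5}{7} = - \frac{9}{7}$)
$V{\left(l,C \right)} = - C$
$X{\left(q \right)} = - \frac{2}{1 + q}$ ($X{\left(q \right)} = - \frac{2}{q + \frac{q}{q}} = - \frac{2}{q + 1} = - \frac{2}{1 + q}$)
$F = \frac{8}{5}$ ($F = - \frac{2}{1 + 4} - \left(-1\right) 2 = - \frac{2}{5} - -2 = \left(-2\right) \frac{1}{5} + 2 = - \frac{2}{5} + 2 = \frac{8}{5} \approx 1.6$)
$F c{\left(8,-3 \right)} + 1 \left(0 - 4\right) = \frac{8}{5} \left(- \frac{9}{7}\right) + 1 \left(0 - 4\right) = - \frac{72}{35} + 1 \left(-4\right) = - \frac{72}{35} - 4 = - \frac{212}{35}$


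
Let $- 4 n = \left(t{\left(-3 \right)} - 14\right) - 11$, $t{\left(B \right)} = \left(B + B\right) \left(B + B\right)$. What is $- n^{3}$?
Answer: $\frac{1331}{64} \approx 20.797$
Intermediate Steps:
$t{\left(B \right)} = 4 B^{2}$ ($t{\left(B \right)} = 2 B 2 B = 4 B^{2}$)
$n = - \frac{11}{4}$ ($n = - \frac{\left(4 \left(-3\right)^{2} - 14\right) - 11}{4} = - \frac{\left(4 \cdot 9 - 14\right) - 11}{4} = - \frac{\left(36 - 14\right) - 11}{4} = - \frac{22 - 11}{4} = \left(- \frac{1}{4}\right) 11 = - \frac{11}{4} \approx -2.75$)
$- n^{3} = - \left(- \frac{11}{4}\right)^{3} = \left(-1\right) \left(- \frac{1331}{64}\right) = \frac{1331}{64}$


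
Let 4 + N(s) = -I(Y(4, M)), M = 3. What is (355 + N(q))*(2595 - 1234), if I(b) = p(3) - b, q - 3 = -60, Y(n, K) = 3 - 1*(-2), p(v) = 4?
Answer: 479072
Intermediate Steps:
Y(n, K) = 5 (Y(n, K) = 3 + 2 = 5)
q = -57 (q = 3 - 60 = -57)
I(b) = 4 - b
N(s) = -3 (N(s) = -4 - (4 - 1*5) = -4 - (4 - 5) = -4 - 1*(-1) = -4 + 1 = -3)
(355 + N(q))*(2595 - 1234) = (355 - 3)*(2595 - 1234) = 352*1361 = 479072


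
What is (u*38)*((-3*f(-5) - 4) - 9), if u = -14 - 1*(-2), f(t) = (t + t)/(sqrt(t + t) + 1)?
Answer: 456*(13*sqrt(10) + 17*I)/(sqrt(10) - I) ≈ 4684.4 + 3932.7*I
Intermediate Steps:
f(t) = 2*t/(1 + sqrt(2)*sqrt(t)) (f(t) = (2*t)/(sqrt(2*t) + 1) = (2*t)/(sqrt(2)*sqrt(t) + 1) = (2*t)/(1 + sqrt(2)*sqrt(t)) = 2*t/(1 + sqrt(2)*sqrt(t)))
u = -12 (u = -14 + 2 = -12)
(u*38)*((-3*f(-5) - 4) - 9) = (-12*38)*((-6*(-5)/(1 + sqrt(2)*sqrt(-5)) - 4) - 9) = -456*((-6*(-5)/(1 + sqrt(2)*(I*sqrt(5))) - 4) - 9) = -456*((-6*(-5)/(1 + I*sqrt(10)) - 4) - 9) = -456*((-(-30)/(1 + I*sqrt(10)) - 4) - 9) = -456*((30/(1 + I*sqrt(10)) - 4) - 9) = -456*((-4 + 30/(1 + I*sqrt(10))) - 9) = -456*(-13 + 30/(1 + I*sqrt(10))) = 5928 - 13680/(1 + I*sqrt(10))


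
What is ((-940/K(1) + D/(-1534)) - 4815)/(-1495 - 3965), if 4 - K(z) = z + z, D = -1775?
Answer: 540361/558376 ≈ 0.96774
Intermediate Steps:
K(z) = 4 - 2*z (K(z) = 4 - (z + z) = 4 - 2*z)
((-940/K(1) + D/(-1534)) - 4815)/(-1495 - 3965) = ((-940/(4 - 2*1) - 1775/(-1534)) - 4815)/(-1495 - 3965) = ((-940/(4 - 2) - 1775*(-1/1534)) - 4815)/(-5460) = ((-940/2 + 1775/1534) - 4815)*(-1/5460) = ((-940*½ + 1775/1534) - 4815)*(-1/5460) = ((-470 + 1775/1534) - 4815)*(-1/5460) = (-719205/1534 - 4815)*(-1/5460) = -8105415/1534*(-1/5460) = 540361/558376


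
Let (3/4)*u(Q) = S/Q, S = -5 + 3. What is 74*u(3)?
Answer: -592/9 ≈ -65.778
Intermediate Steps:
S = -2
u(Q) = -8/(3*Q) (u(Q) = 4*(-2/Q)/3 = -8/(3*Q))
74*u(3) = 74*(-8/3/3) = 74*(-8/3*⅓) = 74*(-8/9) = -592/9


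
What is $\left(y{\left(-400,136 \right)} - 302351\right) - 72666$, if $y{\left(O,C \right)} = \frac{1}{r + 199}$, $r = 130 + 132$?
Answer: $- \frac{172882836}{461} \approx -3.7502 \cdot 10^{5}$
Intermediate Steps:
$r = 262$
$y{\left(O,C \right)} = \frac{1}{461}$ ($y{\left(O,C \right)} = \frac{1}{262 + 199} = \frac{1}{461}$)
$\left(y{\left(-400,136 \right)} - 302351\right) - 72666 = \left(\frac{1}{461} - 302351\right) - 72666 = - \frac{139383810}{461} - 72666 = - \frac{172882836}{461}$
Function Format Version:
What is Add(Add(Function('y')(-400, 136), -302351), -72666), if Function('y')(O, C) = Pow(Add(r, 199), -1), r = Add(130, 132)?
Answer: Rational(-172882836, 461) ≈ -3.7502e+5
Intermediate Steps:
r = 262
Function('y')(O, C) = Rational(1, 461) (Function('y')(O, C) = Pow(Add(262, 199), -1) = Pow(461, -1) = Rational(1, 461))
Add(Add(Function('y')(-400, 136), -302351), -72666) = Add(Add(Rational(1, 461), -302351), -72666) = Add(Rational(-139383810, 461), -72666) = Rational(-172882836, 461)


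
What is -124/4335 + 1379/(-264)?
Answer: -2003567/381480 ≈ -5.2521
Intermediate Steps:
-124/4335 + 1379/(-264) = -124*1/4335 + 1379*(-1/264) = -124/4335 - 1379/264 = -2003567/381480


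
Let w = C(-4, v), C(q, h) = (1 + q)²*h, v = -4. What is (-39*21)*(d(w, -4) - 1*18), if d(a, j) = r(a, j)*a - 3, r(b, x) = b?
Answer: -1044225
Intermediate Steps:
C(q, h) = h*(1 + q)²
w = -36 (w = -4*(1 - 4)² = -4*(-3)² = -4*9 = -36)
d(a, j) = -3 + a² (d(a, j) = a*a - 3 = a² - 3 = -3 + a²)
(-39*21)*(d(w, -4) - 1*18) = (-39*21)*((-3 + (-36)²) - 1*18) = -819*((-3 + 1296) - 18) = -819*(1293 - 18) = -819*1275 = -1044225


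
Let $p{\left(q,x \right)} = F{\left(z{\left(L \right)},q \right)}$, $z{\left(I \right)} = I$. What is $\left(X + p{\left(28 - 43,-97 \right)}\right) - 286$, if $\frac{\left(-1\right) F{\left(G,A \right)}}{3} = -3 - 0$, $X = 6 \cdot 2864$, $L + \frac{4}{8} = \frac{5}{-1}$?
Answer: $16907$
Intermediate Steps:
$L = - \frac{11}{2}$ ($L = - \frac{1}{2} + \frac{5}{-1} = - \frac{1}{2} + 5 \left(-1\right) = - \frac{1}{2} - 5 = - \frac{11}{2} \approx -5.5$)
$X = 17184$
$F{\left(G,A \right)} = 9$ ($F{\left(G,A \right)} = - 3 \left(-3 - 0\right) = - 3 \left(-3 + 0\right) = \left(-3\right) \left(-3\right) = 9$)
$p{\left(q,x \right)} = 9$
$\left(X + p{\left(28 - 43,-97 \right)}\right) - 286 = \left(17184 + 9\right) - 286 = 17193 - 286 = 16907$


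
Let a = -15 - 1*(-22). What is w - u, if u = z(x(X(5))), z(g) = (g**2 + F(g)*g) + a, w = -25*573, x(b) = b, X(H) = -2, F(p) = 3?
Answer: -14330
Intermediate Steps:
a = 7 (a = -15 + 22 = 7)
w = -14325
z(g) = 7 + g**2 + 3*g (z(g) = (g**2 + 3*g) + 7 = 7 + g**2 + 3*g)
u = 5 (u = 7 + (-2)**2 + 3*(-2) = 7 + 4 - 6 = 5)
w - u = -14325 - 1*5 = -14325 - 5 = -14330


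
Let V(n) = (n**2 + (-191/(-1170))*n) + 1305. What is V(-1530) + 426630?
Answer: 35991608/13 ≈ 2.7686e+6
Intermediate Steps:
V(n) = 1305 + n**2 + 191*n/1170 (V(n) = (n**2 + (-191*(-1/1170))*n) + 1305 = (n**2 + 191*n/1170) + 1305 = 1305 + n**2 + 191*n/1170)
V(-1530) + 426630 = (1305 + (-1530)**2 + (191/1170)*(-1530)) + 426630 = (1305 + 2340900 - 3247/13) + 426630 = 30445418/13 + 426630 = 35991608/13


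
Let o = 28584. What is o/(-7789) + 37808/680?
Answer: 2022422/38945 ≈ 51.930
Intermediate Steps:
o/(-7789) + 37808/680 = 28584/(-7789) + 37808/680 = 28584*(-1/7789) + 37808*(1/680) = -28584/7789 + 278/5 = 2022422/38945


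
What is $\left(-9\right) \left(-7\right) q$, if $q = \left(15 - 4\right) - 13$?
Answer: $-126$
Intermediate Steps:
$q = -2$ ($q = 11 - 13 = -2$)
$\left(-9\right) \left(-7\right) q = \left(-9\right) \left(-7\right) \left(-2\right) = 63 \left(-2\right) = -126$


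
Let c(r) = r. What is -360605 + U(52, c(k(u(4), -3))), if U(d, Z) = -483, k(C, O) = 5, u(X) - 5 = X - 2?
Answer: -361088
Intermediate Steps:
u(X) = 3 + X (u(X) = 5 + (X - 2) = 5 + (-2 + X) = 3 + X)
-360605 + U(52, c(k(u(4), -3))) = -360605 - 483 = -361088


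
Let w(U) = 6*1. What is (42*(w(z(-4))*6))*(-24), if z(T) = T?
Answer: -36288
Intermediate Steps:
w(U) = 6
(42*(w(z(-4))*6))*(-24) = (42*(6*6))*(-24) = (42*36)*(-24) = 1512*(-24) = -36288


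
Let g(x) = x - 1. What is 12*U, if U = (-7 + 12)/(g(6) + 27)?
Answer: 15/8 ≈ 1.8750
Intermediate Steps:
g(x) = -1 + x
U = 5/32 (U = (-7 + 12)/((-1 + 6) + 27) = 5/(5 + 27) = 5/32 ≈ 0.15625)
12*U = 12*(5/32) = 15/8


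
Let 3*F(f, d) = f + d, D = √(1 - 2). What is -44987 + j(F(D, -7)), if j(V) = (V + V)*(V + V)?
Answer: -134897/3 - 56*I/9 ≈ -44966.0 - 6.2222*I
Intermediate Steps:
D = I (D = √(-1) = I ≈ 1.0*I)
F(f, d) = d/3 + f/3 (F(f, d) = (f + d)/3 = (d + f)/3 = d/3 + f/3)
j(V) = 4*V² (j(V) = (2*V)*(2*V) = 4*V²)
-44987 + j(F(D, -7)) = -44987 + 4*((⅓)*(-7) + I/3)² = -44987 + 4*(-7/3 + I/3)²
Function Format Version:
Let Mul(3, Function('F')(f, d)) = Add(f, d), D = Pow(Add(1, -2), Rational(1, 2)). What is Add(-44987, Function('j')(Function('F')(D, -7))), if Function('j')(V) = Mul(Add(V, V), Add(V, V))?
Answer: Add(Rational(-134897, 3), Mul(Rational(-56, 9), I)) ≈ Add(-44966., Mul(-6.2222, I))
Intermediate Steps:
D = I (D = Pow(-1, Rational(1, 2)) = I ≈ Mul(1.0000, I))
Function('F')(f, d) = Add(Mul(Rational(1, 3), d), Mul(Rational(1, 3), f)) (Function('F')(f, d) = Mul(Rational(1, 3), Add(f, d)) = Mul(Rational(1, 3), Add(d, f)) = Add(Mul(Rational(1, 3), d), Mul(Rational(1, 3), f)))
Function('j')(V) = Mul(4, Pow(V, 2)) (Function('j')(V) = Mul(Mul(2, V), Mul(2, V)) = Mul(4, Pow(V, 2)))
Add(-44987, Function('j')(Function('F')(D, -7))) = Add(-44987, Mul(4, Pow(Add(Mul(Rational(1, 3), -7), Mul(Rational(1, 3), I)), 2))) = Add(-44987, Mul(4, Pow(Add(Rational(-7, 3), Mul(Rational(1, 3), I)), 2)))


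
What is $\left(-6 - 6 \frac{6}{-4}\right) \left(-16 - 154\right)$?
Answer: $-510$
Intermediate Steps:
$\left(-6 - 6 \frac{6}{-4}\right) \left(-16 - 154\right) = \left(-6 - 6 \cdot 6 \left(- \frac{1}{4}\right)\right) \left(-170\right) = \left(-6 - -9\right) \left(-170\right) = \left(-6 + 9\right) \left(-170\right) = 3 \left(-170\right) = -510$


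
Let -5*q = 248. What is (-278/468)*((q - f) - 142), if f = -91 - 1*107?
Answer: -2224/585 ≈ -3.8017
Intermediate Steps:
q = -248/5 (q = -1/5*248 = -248/5 ≈ -49.600)
f = -198 (f = -91 - 107 = -198)
(-278/468)*((q - f) - 142) = (-278/468)*((-248/5 - 1*(-198)) - 142) = (-278*1/468)*((-248/5 + 198) - 142) = -139*(742/5 - 142)/234 = -139/234*32/5 = -2224/585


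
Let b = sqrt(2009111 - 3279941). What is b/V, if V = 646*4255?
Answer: I*sqrt(1270830)/2748730 ≈ 0.00041012*I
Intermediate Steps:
b = I*sqrt(1270830) (b = sqrt(-1270830) = I*sqrt(1270830) ≈ 1127.3*I)
V = 2748730
b/V = (I*sqrt(1270830))/2748730 = (I*sqrt(1270830))*(1/2748730) = I*sqrt(1270830)/2748730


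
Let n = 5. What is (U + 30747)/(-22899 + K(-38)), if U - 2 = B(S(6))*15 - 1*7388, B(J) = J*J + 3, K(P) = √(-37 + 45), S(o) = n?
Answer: -544561119/524364193 - 47562*√2/524364193 ≈ -1.0386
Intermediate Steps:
S(o) = 5
K(P) = 2*√2 (K(P) = √8 = 2*√2)
B(J) = 3 + J² (B(J) = J² + 3 = 3 + J²)
U = -6966 (U = 2 + ((3 + 5²)*15 - 1*7388) = 2 + ((3 + 25)*15 - 7388) = 2 + (28*15 - 7388) = 2 + (420 - 7388) = 2 - 6968 = -6966)
(U + 30747)/(-22899 + K(-38)) = (-6966 + 30747)/(-22899 + 2*√2) = 23781/(-22899 + 2*√2)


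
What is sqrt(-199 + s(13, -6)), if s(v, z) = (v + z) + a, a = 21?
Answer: 3*I*sqrt(19) ≈ 13.077*I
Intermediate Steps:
s(v, z) = 21 + v + z (s(v, z) = (v + z) + 21 = 21 + v + z)
sqrt(-199 + s(13, -6)) = sqrt(-199 + (21 + 13 - 6)) = sqrt(-199 + 28) = sqrt(-171) = 3*I*sqrt(19)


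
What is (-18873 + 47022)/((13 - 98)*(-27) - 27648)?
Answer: -9383/8451 ≈ -1.1103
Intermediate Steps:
(-18873 + 47022)/((13 - 98)*(-27) - 27648) = 28149/(-85*(-27) - 27648) = 28149/(2295 - 27648) = 28149/(-25353) = 28149*(-1/25353) = -9383/8451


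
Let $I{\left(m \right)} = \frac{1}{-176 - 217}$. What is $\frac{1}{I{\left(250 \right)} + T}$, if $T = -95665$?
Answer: $- \frac{393}{37596346} \approx -1.0453 \cdot 10^{-5}$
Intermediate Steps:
$I{\left(m \right)} = - \frac{1}{393}$ ($I{\left(m \right)} = \frac{1}{-393} = - \frac{1}{393}$)
$\frac{1}{I{\left(250 \right)} + T} = \frac{1}{- \frac{1}{393} - 95665} = \frac{1}{- \frac{37596346}{393}} = - \frac{393}{37596346}$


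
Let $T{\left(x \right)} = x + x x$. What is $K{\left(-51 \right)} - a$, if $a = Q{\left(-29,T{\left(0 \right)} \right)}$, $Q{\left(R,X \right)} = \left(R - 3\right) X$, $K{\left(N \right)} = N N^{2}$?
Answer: $-132651$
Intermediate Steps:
$T{\left(x \right)} = x + x^{2}$
$K{\left(N \right)} = N^{3}$
$Q{\left(R,X \right)} = X \left(-3 + R\right)$ ($Q{\left(R,X \right)} = \left(-3 + R\right) X = X \left(-3 + R\right)$)
$a = 0$ ($a = 0 \left(1 + 0\right) \left(-3 - 29\right) = 0 \cdot 1 \left(-32\right) = 0 \left(-32\right) = 0$)
$K{\left(-51 \right)} - a = \left(-51\right)^{3} - 0 = -132651 + 0 = -132651$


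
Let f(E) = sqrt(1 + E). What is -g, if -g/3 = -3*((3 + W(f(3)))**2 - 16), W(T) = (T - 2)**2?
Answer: 63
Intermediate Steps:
W(T) = (-2 + T)**2
g = -63 (g = -(-9)*((3 + (-2 + sqrt(1 + 3))**2)**2 - 16) = -(-9)*((3 + (-2 + sqrt(4))**2)**2 - 16) = -(-9)*((3 + (-2 + 2)**2)**2 - 16) = -(-9)*((3 + 0**2)**2 - 16) = -(-9)*((3 + 0)**2 - 16) = -(-9)*(3**2 - 16) = -(-9)*(9 - 16) = -(-9)*(-7) = -3*21 = -63)
-g = -1*(-63) = 63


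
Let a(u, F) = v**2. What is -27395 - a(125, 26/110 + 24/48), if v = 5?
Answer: -27420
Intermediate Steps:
a(u, F) = 25 (a(u, F) = 5**2 = 25)
-27395 - a(125, 26/110 + 24/48) = -27395 - 1*25 = -27395 - 25 = -27420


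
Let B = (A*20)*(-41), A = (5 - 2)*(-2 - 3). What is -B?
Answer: -12300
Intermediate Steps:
A = -15 (A = 3*(-5) = -15)
B = 12300 (B = -15*20*(-41) = -300*(-41) = 12300)
-B = -1*12300 = -12300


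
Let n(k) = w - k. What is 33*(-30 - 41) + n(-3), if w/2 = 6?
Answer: -2328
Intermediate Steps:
w = 12 (w = 2*6 = 12)
n(k) = 12 - k
33*(-30 - 41) + n(-3) = 33*(-30 - 41) + (12 - 1*(-3)) = 33*(-71) + (12 + 3) = -2343 + 15 = -2328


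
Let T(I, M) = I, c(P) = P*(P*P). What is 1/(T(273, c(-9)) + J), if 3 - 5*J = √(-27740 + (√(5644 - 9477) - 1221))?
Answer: 1/(1368/5 - √(-28961 + I*√3833)/5) ≈ 0.0035997 + 0.00044787*I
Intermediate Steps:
c(P) = P³ (c(P) = P*P² = P³)
J = ⅗ - √(-28961 + I*√3833)/5 (J = ⅗ - √(-27740 + (√(5644 - 9477) - 1221))/5 = ⅗ - √(-27740 + (√(-3833) - 1221))/5 = ⅗ - √(-27740 + (I*√3833 - 1221))/5 = ⅗ - √(-27740 + (-1221 + I*√3833))/5 = ⅗ - √(-28961 + I*√3833)/5 ≈ 0.56362 - 34.036*I)
1/(T(273, c(-9)) + J) = 1/(273 + (⅗ - √(-28961 + I*√3833)/5)) = 1/(1368/5 - √(-28961 + I*√3833)/5)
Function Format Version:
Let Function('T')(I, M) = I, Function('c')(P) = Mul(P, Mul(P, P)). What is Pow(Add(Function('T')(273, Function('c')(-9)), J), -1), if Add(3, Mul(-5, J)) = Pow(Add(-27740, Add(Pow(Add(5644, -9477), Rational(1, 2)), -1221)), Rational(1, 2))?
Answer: Pow(Add(Rational(1368, 5), Mul(Rational(-1, 5), Pow(Add(-28961, Mul(I, Pow(3833, Rational(1, 2)))), Rational(1, 2)))), -1) ≈ Add(0.0035997, Mul(0.00044787, I))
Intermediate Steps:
Function('c')(P) = Pow(P, 3) (Function('c')(P) = Mul(P, Pow(P, 2)) = Pow(P, 3))
J = Add(Rational(3, 5), Mul(Rational(-1, 5), Pow(Add(-28961, Mul(I, Pow(3833, Rational(1, 2)))), Rational(1, 2)))) (J = Add(Rational(3, 5), Mul(Rational(-1, 5), Pow(Add(-27740, Add(Pow(Add(5644, -9477), Rational(1, 2)), -1221)), Rational(1, 2)))) = Add(Rational(3, 5), Mul(Rational(-1, 5), Pow(Add(-27740, Add(Pow(-3833, Rational(1, 2)), -1221)), Rational(1, 2)))) = Add(Rational(3, 5), Mul(Rational(-1, 5), Pow(Add(-27740, Add(Mul(I, Pow(3833, Rational(1, 2))), -1221)), Rational(1, 2)))) = Add(Rational(3, 5), Mul(Rational(-1, 5), Pow(Add(-27740, Add(-1221, Mul(I, Pow(3833, Rational(1, 2))))), Rational(1, 2)))) = Add(Rational(3, 5), Mul(Rational(-1, 5), Pow(Add(-28961, Mul(I, Pow(3833, Rational(1, 2)))), Rational(1, 2)))) ≈ Add(0.56362, Mul(-34.036, I)))
Pow(Add(Function('T')(273, Function('c')(-9)), J), -1) = Pow(Add(273, Add(Rational(3, 5), Mul(Rational(-1, 5), Pow(Add(-28961, Mul(I, Pow(3833, Rational(1, 2)))), Rational(1, 2))))), -1) = Pow(Add(Rational(1368, 5), Mul(Rational(-1, 5), Pow(Add(-28961, Mul(I, Pow(3833, Rational(1, 2)))), Rational(1, 2)))), -1)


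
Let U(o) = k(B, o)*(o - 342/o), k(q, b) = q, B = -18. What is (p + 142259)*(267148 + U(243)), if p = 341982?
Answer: 381774635918/3 ≈ 1.2726e+11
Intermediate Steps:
U(o) = -18*o + 6156/o (U(o) = -18*(o - 342/o) = -18*o + 6156/o)
(p + 142259)*(267148 + U(243)) = (341982 + 142259)*(267148 + (-18*243 + 6156/243)) = 484241*(267148 + (-4374 + 6156*(1/243))) = 484241*(267148 + (-4374 + 76/3)) = 484241*(267148 - 13046/3) = 484241*(788398/3) = 381774635918/3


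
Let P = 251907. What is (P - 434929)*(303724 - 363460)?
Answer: 10933002192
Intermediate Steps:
(P - 434929)*(303724 - 363460) = (251907 - 434929)*(303724 - 363460) = -183022*(-59736) = 10933002192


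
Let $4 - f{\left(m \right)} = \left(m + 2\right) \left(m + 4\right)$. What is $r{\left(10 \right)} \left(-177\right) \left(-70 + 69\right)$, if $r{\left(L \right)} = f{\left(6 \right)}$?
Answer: $-13452$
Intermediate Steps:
$f{\left(m \right)} = 4 - \left(2 + m\right) \left(4 + m\right)$ ($f{\left(m \right)} = 4 - \left(m + 2\right) \left(m + 4\right) = 4 - \left(2 + m\right) \left(4 + m\right)$)
$r{\left(L \right)} = -76$ ($r{\left(L \right)} = -4 - 6^{2} - 36 = -4 - 36 - 36 = -76$)
$r{\left(10 \right)} \left(-177\right) \left(-70 + 69\right) = \left(-76\right) \left(-177\right) \left(-70 + 69\right) = 13452 \left(-1\right) = -13452$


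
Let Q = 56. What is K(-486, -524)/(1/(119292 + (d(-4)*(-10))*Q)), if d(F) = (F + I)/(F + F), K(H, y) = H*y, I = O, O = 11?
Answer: 30504163248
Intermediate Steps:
I = 11
d(F) = (11 + F)/(2*F) (d(F) = (F + 11)/(F + F) = (11 + F)/((2*F)) = (11 + F)*(1/(2*F)) = (11 + F)/(2*F))
K(-486, -524)/(1/(119292 + (d(-4)*(-10))*Q)) = (-486*(-524))/(1/(119292 + (((½)*(11 - 4)/(-4))*(-10))*56)) = 254664/(1/(119292 + (((½)*(-¼)*7)*(-10))*56)) = 254664/(1/(119292 - 7/8*(-10)*56)) = 254664/(1/(119292 + (35/4)*56)) = 254664/(1/(119292 + 490)) = 254664/(1/119782) = 254664*119782 = 30504163248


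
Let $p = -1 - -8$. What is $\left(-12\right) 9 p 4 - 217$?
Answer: $-3241$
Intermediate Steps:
$p = 7$ ($p = -1 + 8 = 7$)
$\left(-12\right) 9 p 4 - 217 = \left(-12\right) 9 \cdot 7 \cdot 4 - 217 = \left(-108\right) 28 - 217 = -3024 - 217 = -3241$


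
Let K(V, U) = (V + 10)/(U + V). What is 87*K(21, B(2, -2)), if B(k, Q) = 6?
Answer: 899/9 ≈ 99.889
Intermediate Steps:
K(V, U) = (10 + V)/(U + V)
87*K(21, B(2, -2)) = 87*((10 + 21)/(6 + 21)) = 87*(31/27) = 899/9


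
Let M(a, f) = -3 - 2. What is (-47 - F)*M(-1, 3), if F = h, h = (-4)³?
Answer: -85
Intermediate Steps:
M(a, f) = -5
h = -64
F = -64
(-47 - F)*M(-1, 3) = (-47 - 1*(-64))*(-5) = (-47 + 64)*(-5) = 17*(-5) = -85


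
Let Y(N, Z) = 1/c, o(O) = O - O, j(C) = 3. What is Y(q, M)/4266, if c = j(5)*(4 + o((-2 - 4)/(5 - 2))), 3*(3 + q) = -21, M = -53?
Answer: 1/51192 ≈ 1.9534e-5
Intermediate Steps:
q = -10 (q = -3 + (1/3)*(-21) = -3 - 7 = -10)
o(O) = 0
c = 12 (c = 3*(4 + 0) = 3*4 = 12)
Y(N, Z) = 1/12
Y(q, M)/4266 = (1/12)/4266 = (1/12)*(1/4266) = 1/51192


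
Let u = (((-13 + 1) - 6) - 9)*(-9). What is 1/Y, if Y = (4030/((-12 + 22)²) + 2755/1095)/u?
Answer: 532170/93767 ≈ 5.6755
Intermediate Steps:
u = 243 (u = ((-12 - 6) - 9)*(-9) = (-18 - 9)*(-9) = -27*(-9) = 243)
Y = 93767/532170 (Y = (4030/((-12 + 22)²) + 2755/1095)/243 = (4030/(10²) + 2755*(1/1095))*(1/243) = (4030/100 + 551/219)*(1/243) = (4030*(1/100) + 551/219)*(1/243) = (403/10 + 551/219)*(1/243) = (93767/2190)*(1/243) = 93767/532170 ≈ 0.17620)
1/Y = 1/(93767/532170) = 532170/93767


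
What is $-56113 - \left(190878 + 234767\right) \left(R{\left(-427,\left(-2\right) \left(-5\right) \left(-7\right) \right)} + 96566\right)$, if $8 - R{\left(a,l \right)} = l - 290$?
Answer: $-41259528543$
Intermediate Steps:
$R{\left(a,l \right)} = 298 - l$ ($R{\left(a,l \right)} = 8 - \left(l - 290\right) = 8 - \left(-290 + l\right) = 298 - l$)
$-56113 - \left(190878 + 234767\right) \left(R{\left(-427,\left(-2\right) \left(-5\right) \left(-7\right) \right)} + 96566\right) = -56113 - \left(190878 + 234767\right) \left(\left(298 - \left(-2\right) \left(-5\right) \left(-7\right)\right) + 96566\right) = -56113 - 425645 \left(\left(298 - 10 \left(-7\right)\right) + 96566\right) = -56113 - 425645 \left(\left(298 - -70\right) + 96566\right) = -56113 - 425645 \left(\left(298 + 70\right) + 96566\right) = -56113 - 425645 \left(368 + 96566\right) = -56113 - 425645 \cdot 96934 = -56113 - 41259472430 = -41259528543$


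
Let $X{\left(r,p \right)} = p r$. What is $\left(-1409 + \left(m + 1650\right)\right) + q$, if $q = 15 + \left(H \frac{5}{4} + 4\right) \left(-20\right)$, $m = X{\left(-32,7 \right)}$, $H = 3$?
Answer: $-123$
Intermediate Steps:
$m = -224$ ($m = 7 \left(-32\right) = -224$)
$q = -140$ ($q = 15 + \left(3 \cdot \frac{5}{4} + 4\right) \left(-20\right) = 15 + \left(\frac{15}{4} + 4\right) \left(-20\right) = 15 + \frac{31}{4} \left(-20\right) = 15 - 155 = -140$)
$\left(-1409 + \left(m + 1650\right)\right) + q = \left(-1409 + \left(-224 + 1650\right)\right) - 140 = \left(-1409 + 1426\right) - 140 = 17 - 140 = -123$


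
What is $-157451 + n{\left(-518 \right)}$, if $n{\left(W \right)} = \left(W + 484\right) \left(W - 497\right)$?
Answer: $-122941$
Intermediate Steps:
$n{\left(W \right)} = \left(-497 + W\right) \left(484 + W\right)$ ($n{\left(W \right)} = \left(484 + W\right) \left(W - 497\right) = \left(484 + W\right) \left(-497 + W\right) = \left(-497 + W\right) \left(484 + W\right)$)
$-157451 + n{\left(-518 \right)} = -157451 - \left(233814 - 268324\right) = -157451 + \left(-240548 + 268324 + 6734\right) = -157451 + 34510 = -122941$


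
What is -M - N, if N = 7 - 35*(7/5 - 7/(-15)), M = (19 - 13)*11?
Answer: -23/3 ≈ -7.6667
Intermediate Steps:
M = 66 (M = 6*11 = 66)
N = -175/3 (N = 7 - 35*(7*(1/5) - 7*(-1/15)) = 7 - 35*(7/5 + 7/15) = 7 - 35*28/15 = 7 - 196/3 = -175/3 ≈ -58.333)
-M - N = -1*66 - 1*(-175/3) = -66 + 175/3 = -23/3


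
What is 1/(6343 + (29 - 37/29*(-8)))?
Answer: 29/185084 ≈ 0.00015669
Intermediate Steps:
1/(6343 + (29 - 37/29*(-8))) = 1/(6343 + (29 + 296/29)) = 1/(6343 + 1137/29) = 1/(185084/29) = 29/185084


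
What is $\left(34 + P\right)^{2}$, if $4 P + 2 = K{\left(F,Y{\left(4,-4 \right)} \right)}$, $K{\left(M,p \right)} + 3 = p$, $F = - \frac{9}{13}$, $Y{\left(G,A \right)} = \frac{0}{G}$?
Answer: $\frac{17161}{16} \approx 1072.6$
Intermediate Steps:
$Y{\left(G,A \right)} = 0$
$F = - \frac{9}{13}$ ($F = \left(-9\right) \frac{1}{13} = - \frac{9}{13} \approx -0.69231$)
$K{\left(M,p \right)} = -3 + p$
$P = - \frac{5}{4}$ ($P = - \frac{1}{2} + \frac{-3 + 0}{4} = - \frac{1}{2} + \frac{1}{4} \left(-3\right) = - \frac{1}{2} - \frac{3}{4} = - \frac{5}{4} \approx -1.25$)
$\left(34 + P\right)^{2} = \left(34 - \frac{5}{4}\right)^{2} = \left(\frac{131}{4}\right)^{2} = \frac{17161}{16}$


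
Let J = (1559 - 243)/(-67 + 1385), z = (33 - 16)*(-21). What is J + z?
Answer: -234605/659 ≈ -356.00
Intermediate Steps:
z = -357 (z = 17*(-21) = -357)
J = 658/659 (J = 1316/1318 = 1316*(1/1318) = 658/659 ≈ 0.99848)
J + z = 658/659 - 357 = -234605/659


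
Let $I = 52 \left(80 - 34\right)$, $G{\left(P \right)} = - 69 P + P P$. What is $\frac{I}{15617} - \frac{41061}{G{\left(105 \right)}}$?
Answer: $- \frac{1308919}{122220} \approx -10.71$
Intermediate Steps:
$G{\left(P \right)} = P^{2} - 69 P$ ($G{\left(P \right)} = - 69 P + P^{2} = P^{2} - 69 P$)
$I = 2392$ ($I = 52 \cdot 46 = 2392$)
$\frac{I}{15617} - \frac{41061}{G{\left(105 \right)}} = \frac{2392}{15617} - \frac{41061}{105 \left(-69 + 105\right)} = 2392 \cdot \frac{1}{15617} - \frac{41061}{105 \cdot 36} = \frac{104}{679} - \frac{41061}{3780} = \frac{104}{679} - \frac{13687}{1260} = - \frac{1308919}{122220}$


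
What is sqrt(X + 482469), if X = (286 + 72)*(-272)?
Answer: sqrt(385093) ≈ 620.56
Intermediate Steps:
X = -97376 (X = 358*(-272) = -97376)
sqrt(X + 482469) = sqrt(-97376 + 482469) = sqrt(385093)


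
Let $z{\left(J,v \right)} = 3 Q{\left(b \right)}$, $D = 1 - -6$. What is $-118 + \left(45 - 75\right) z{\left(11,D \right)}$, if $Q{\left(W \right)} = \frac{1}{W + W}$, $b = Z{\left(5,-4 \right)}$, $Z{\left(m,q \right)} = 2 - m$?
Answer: $-103$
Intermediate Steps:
$D = 7$ ($D = 1 + 6 = 7$)
$b = -3$ ($b = 2 - 5 = -3$)
$Q{\left(W \right)} = \frac{1}{2 W}$
$z{\left(J,v \right)} = - \frac{1}{2}$ ($z{\left(J,v \right)} = 3 \frac{1}{2 \left(-3\right)} = 3 \cdot \frac{1}{2} \left(- \frac{1}{3}\right) = 3 \left(- \frac{1}{6}\right) = - \frac{1}{2}$)
$-118 + \left(45 - 75\right) z{\left(11,D \right)} = -118 + \left(45 - 75\right) \left(- \frac{1}{2}\right) = -118 - -15 = -118 + 15 = -103$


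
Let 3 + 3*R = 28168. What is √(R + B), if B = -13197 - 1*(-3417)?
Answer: 5*I*√141/3 ≈ 19.791*I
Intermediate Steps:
B = -9780 (B = -13197 + 3417 = -9780)
R = 28165/3 (R = -1 + (⅓)*28168 = -1 + 28168/3 = 28165/3 ≈ 9388.3)
√(R + B) = √(28165/3 - 9780) = √(-1175/3) = 5*I*√141/3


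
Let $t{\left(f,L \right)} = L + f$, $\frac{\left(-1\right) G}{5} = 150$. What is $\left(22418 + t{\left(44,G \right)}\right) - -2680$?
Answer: $24392$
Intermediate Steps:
$G = -750$ ($G = \left(-5\right) 150 = -750$)
$\left(22418 + t{\left(44,G \right)}\right) - -2680 = \left(22418 + \left(-750 + 44\right)\right) - -2680 = \left(22418 - 706\right) + 2680 = 21712 + 2680 = 24392$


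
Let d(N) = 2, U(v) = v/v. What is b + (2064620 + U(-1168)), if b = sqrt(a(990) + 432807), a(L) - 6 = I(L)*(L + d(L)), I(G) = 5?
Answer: 2064621 + sqrt(437773) ≈ 2.0653e+6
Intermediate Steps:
U(v) = 1
a(L) = 16 + 5*L (a(L) = 6 + 5*(L + 2) = 6 + 5*(2 + L) = 6 + (10 + 5*L) = 16 + 5*L)
b = sqrt(437773) (b = sqrt((16 + 5*990) + 432807) = sqrt((16 + 4950) + 432807) = sqrt(4966 + 432807) = sqrt(437773) ≈ 661.64)
b + (2064620 + U(-1168)) = sqrt(437773) + (2064620 + 1) = sqrt(437773) + 2064621 = 2064621 + sqrt(437773)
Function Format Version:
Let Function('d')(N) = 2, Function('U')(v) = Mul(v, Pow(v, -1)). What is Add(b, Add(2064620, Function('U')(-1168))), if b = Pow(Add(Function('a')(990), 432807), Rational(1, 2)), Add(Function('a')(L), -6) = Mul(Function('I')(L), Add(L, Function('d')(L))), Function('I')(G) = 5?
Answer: Add(2064621, Pow(437773, Rational(1, 2))) ≈ 2.0653e+6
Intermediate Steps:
Function('U')(v) = 1
Function('a')(L) = Add(16, Mul(5, L)) (Function('a')(L) = Add(6, Mul(5, Add(L, 2))) = Add(6, Mul(5, Add(2, L))) = Add(6, Add(10, Mul(5, L))) = Add(16, Mul(5, L)))
b = Pow(437773, Rational(1, 2)) (b = Pow(Add(Add(16, Mul(5, 990)), 432807), Rational(1, 2)) = Pow(Add(Add(16, 4950), 432807), Rational(1, 2)) = Pow(Add(4966, 432807), Rational(1, 2)) = Pow(437773, Rational(1, 2)) ≈ 661.64)
Add(b, Add(2064620, Function('U')(-1168))) = Add(Pow(437773, Rational(1, 2)), Add(2064620, 1)) = Add(Pow(437773, Rational(1, 2)), 2064621) = Add(2064621, Pow(437773, Rational(1, 2)))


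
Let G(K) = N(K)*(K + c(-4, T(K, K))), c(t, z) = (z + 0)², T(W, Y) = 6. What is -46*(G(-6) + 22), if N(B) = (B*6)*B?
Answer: -299092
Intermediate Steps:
N(B) = 6*B² (N(B) = (6*B)*B = 6*B²)
c(t, z) = z²
G(K) = 6*K²*(36 + K) (G(K) = (6*K²)*(K + 6²) = (6*K²)*(K + 36) = (6*K²)*(36 + K) = 6*K²*(36 + K))
-46*(G(-6) + 22) = -46*(6*(-6)²*(36 - 6) + 22) = -46*(6*36*30 + 22) = -46*(6480 + 22) = -46*6502 = -299092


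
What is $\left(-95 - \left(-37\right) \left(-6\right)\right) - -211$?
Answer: $-106$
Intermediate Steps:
$\left(-95 - \left(-37\right) \left(-6\right)\right) - -211 = \left(-95 - 222\right) + 211 = -317 + 211 = -106$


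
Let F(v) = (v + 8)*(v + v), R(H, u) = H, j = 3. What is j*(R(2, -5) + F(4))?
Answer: 294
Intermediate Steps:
F(v) = 2*v*(8 + v) (F(v) = (8 + v)*(2*v) = 2*v*(8 + v))
j*(R(2, -5) + F(4)) = 3*(2 + 2*4*(8 + 4)) = 3*(2 + 2*4*12) = 3*(2 + 96) = 3*98 = 294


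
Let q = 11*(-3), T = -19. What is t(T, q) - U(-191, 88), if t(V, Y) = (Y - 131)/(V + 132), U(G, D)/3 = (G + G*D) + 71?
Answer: 5738428/113 ≈ 50783.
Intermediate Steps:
q = -33
U(G, D) = 213 + 3*G + 3*D*G (U(G, D) = 3*((G + G*D) + 71) = 3*((G + D*G) + 71) = 3*(71 + G + D*G) = 213 + 3*G + 3*D*G)
t(V, Y) = (-131 + Y)/(132 + V)
t(T, q) - U(-191, 88) = (-131 - 33)/(132 - 19) - (213 + 3*(-191) + 3*88*(-191)) = -164/113 - (213 - 573 - 50424) = (1/113)*(-164) - 1*(-50784) = -164/113 + 50784 = 5738428/113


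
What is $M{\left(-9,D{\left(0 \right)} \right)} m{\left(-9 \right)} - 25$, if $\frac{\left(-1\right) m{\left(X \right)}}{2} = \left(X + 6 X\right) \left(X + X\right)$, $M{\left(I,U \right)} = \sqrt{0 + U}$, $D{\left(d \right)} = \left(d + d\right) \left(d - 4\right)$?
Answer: $-25$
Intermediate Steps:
$D{\left(d \right)} = 2 d \left(-4 + d\right)$
$M{\left(I,U \right)} = \sqrt{U}$
$m{\left(X \right)} = - 28 X^{2}$ ($m{\left(X \right)} = - 2 \left(X + 6 X\right) \left(X + X\right) = - 2 \cdot 7 X 2 X = - 2 \cdot 14 X^{2} = - 28 X^{2}$)
$M{\left(-9,D{\left(0 \right)} \right)} m{\left(-9 \right)} - 25 = \sqrt{2 \cdot 0 \left(-4 + 0\right)} \left(- 28 \left(-9\right)^{2}\right) - 25 = \sqrt{2 \cdot 0 \left(-4\right)} \left(\left(-28\right) 81\right) - 25 = \sqrt{0} \left(-2268\right) - 25 = 0 \left(-2268\right) - 25 = 0 - 25 = -25$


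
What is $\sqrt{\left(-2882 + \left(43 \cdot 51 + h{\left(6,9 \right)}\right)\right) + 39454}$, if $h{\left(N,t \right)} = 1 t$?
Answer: $\sqrt{38774} \approx 196.91$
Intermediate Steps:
$h{\left(N,t \right)} = t$
$\sqrt{\left(-2882 + \left(43 \cdot 51 + h{\left(6,9 \right)}\right)\right) + 39454} = \sqrt{\left(-2882 + \left(43 \cdot 51 + 9\right)\right) + 39454} = \sqrt{\left(-2882 + \left(2193 + 9\right)\right) + 39454} = \sqrt{\left(-2882 + 2202\right) + 39454} = \sqrt{-680 + 39454} = \sqrt{38774}$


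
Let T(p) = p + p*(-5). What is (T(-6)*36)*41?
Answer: 35424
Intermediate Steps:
T(p) = -4*p (T(p) = p - 5*p = -4*p)
(T(-6)*36)*41 = (-4*(-6)*36)*41 = (24*36)*41 = 864*41 = 35424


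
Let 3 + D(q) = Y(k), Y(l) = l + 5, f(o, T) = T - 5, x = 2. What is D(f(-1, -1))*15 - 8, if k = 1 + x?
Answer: 67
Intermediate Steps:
k = 3 (k = 1 + 2 = 3)
f(o, T) = -5 + T
Y(l) = 5 + l
D(q) = 5 (D(q) = -3 + (5 + 3) = -3 + 8 = 5)
D(f(-1, -1))*15 - 8 = 5*15 - 8 = 75 - 8 = 67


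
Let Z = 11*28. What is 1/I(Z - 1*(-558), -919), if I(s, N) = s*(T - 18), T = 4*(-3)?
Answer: -1/25980 ≈ -3.8491e-5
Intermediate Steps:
T = -12
Z = 308
I(s, N) = -30*s (I(s, N) = s*(-12 - 18) = s*(-30) = -30*s)
1/I(Z - 1*(-558), -919) = 1/(-30*(308 - 1*(-558))) = 1/(-30*(308 + 558)) = 1/(-30*866) = 1/(-25980) = -1/25980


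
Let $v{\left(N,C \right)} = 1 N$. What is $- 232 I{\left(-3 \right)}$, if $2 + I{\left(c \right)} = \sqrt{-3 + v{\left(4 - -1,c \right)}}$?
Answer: $464 - 232 \sqrt{2} \approx 135.9$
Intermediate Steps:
$v{\left(N,C \right)} = N$
$I{\left(c \right)} = -2 + \sqrt{2}$ ($I{\left(c \right)} = -2 + \sqrt{-3 + \left(4 - -1\right)} = -2 + \sqrt{-3 + \left(4 + 1\right)} = -2 + \sqrt{-3 + 5} = -2 + \sqrt{2}$)
$- 232 I{\left(-3 \right)} = - 232 \left(-2 + \sqrt{2}\right) = 464 - 232 \sqrt{2}$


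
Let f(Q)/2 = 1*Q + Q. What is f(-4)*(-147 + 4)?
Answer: 2288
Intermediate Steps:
f(Q) = 4*Q (f(Q) = 2*(1*Q + Q) = 2*(Q + Q) = 2*(2*Q) = 4*Q)
f(-4)*(-147 + 4) = (4*(-4))*(-147 + 4) = -16*(-143) = 2288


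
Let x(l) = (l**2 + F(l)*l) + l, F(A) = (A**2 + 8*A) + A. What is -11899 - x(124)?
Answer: -2072407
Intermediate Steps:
F(A) = A**2 + 9*A
x(l) = l + l**2 + l**2*(9 + l) (x(l) = (l**2 + (l*(9 + l))*l) + l = (l**2 + l**2*(9 + l)) + l = l + l**2 + l**2*(9 + l))
-11899 - x(124) = -11899 - 124*(1 + 124 + 124*(9 + 124)) = -11899 - 124*(1 + 124 + 124*133) = -11899 - 124*(1 + 124 + 16492) = -11899 - 124*16617 = -11899 - 1*2060508 = -11899 - 2060508 = -2072407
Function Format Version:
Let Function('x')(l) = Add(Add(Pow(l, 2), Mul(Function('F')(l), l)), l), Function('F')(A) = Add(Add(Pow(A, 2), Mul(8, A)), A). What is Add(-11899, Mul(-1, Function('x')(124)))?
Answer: -2072407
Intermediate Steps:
Function('F')(A) = Add(Pow(A, 2), Mul(9, A))
Function('x')(l) = Add(l, Pow(l, 2), Mul(Pow(l, 2), Add(9, l))) (Function('x')(l) = Add(Add(Pow(l, 2), Mul(Mul(l, Add(9, l)), l)), l) = Add(Add(Pow(l, 2), Mul(Pow(l, 2), Add(9, l))), l) = Add(l, Pow(l, 2), Mul(Pow(l, 2), Add(9, l))))
Add(-11899, Mul(-1, Function('x')(124))) = Add(-11899, Mul(-1, Mul(124, Add(1, 124, Mul(124, Add(9, 124)))))) = Add(-11899, Mul(-1, Mul(124, Add(1, 124, Mul(124, 133))))) = Add(-11899, Mul(-1, Mul(124, Add(1, 124, 16492)))) = Add(-11899, Mul(-1, Mul(124, 16617))) = Add(-11899, Mul(-1, 2060508)) = Add(-11899, -2060508) = -2072407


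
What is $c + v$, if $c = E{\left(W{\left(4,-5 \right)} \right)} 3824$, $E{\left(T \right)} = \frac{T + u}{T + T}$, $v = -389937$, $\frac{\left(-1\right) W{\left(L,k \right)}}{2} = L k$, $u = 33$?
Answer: $- \frac{1932238}{5} \approx -3.8645 \cdot 10^{5}$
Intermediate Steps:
$W{\left(L,k \right)} = - 2 L k$
$E{\left(T \right)} = \frac{33 + T}{2 T}$ ($E{\left(T \right)} = \frac{T + 33}{T + T} = \frac{33 + T}{2 T}$)
$c = \frac{17447}{5}$ ($c = \frac{33 - 8 \left(-5\right)}{2 \left(\left(-2\right) 4 \left(-5\right)\right)} 3824 = \frac{33 + 40}{2 \cdot 40} \cdot 3824 = \frac{1}{2} \cdot \frac{1}{40} \cdot 73 \cdot 3824 = \frac{73}{80} \cdot 3824 = \frac{17447}{5} \approx 3489.4$)
$c + v = \frac{17447}{5} - 389937 = - \frac{1932238}{5}$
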